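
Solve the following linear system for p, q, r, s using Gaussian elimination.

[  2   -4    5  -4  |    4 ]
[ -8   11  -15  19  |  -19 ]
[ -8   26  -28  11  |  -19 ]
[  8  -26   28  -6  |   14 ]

Forward elimination on [A|b]:
R2 <- R2 - (-4)*R1:  [  0  -5   5   3  -3 ]
R3 <- R3 - (-4)*R1:  [  0  10  -8  -5  -3 ]
R4 <- R4 - (4)*R1:  [   0  -10    8   10   -2 ]
R3 <- R3 - (-2)*R2:  [  0   0   2   1  -9 ]
R4 <- R4 - (2)*R2:  [  0   0  -2   4   4 ]
R4 <- R4 - (-1)*R3:  [  0   0   0   5  -5 ]
Row echelon form:
[ 2  -4  5  -4  |   4 ]
[ 0  -5  5   3  |  -3 ]
[ 0   0  2   1  |  -9 ]
[ 0   0  0   5  |  -5 ]
Back-substitution:
s = (-5) / 5 = -1
r = (-9 - (1)*(-1)) / 2 = -4
q = (-3 - (5)*(-4) - (3)*(-1)) / -5 = -4
p = (4 - (-4)*(-4) - (5)*(-4) - (-4)*(-1)) / 2 = 2

(2, -4, -4, -1)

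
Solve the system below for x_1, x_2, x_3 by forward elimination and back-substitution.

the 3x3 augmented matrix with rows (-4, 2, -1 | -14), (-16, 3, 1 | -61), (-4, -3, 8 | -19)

(4, 1, 0)

Forward elimination on [A|b]:
R2 <- R2 - (4)*R1:  [  0  -5   5  -5 ]
R3 <- R3 - (1)*R1:  [  0  -5   9  -5 ]
R3 <- R3 - (1)*R2:  [ 0  0  4  0 ]
Row echelon form:
[ -4   2  -1  |  -14 ]
[  0  -5   5  |   -5 ]
[  0   0   4  |    0 ]
Back-substitution:
x_3 = (0) / 4 = 0
x_2 = (-5 - (5)*(0)) / -5 = 1
x_1 = (-14 - (2)*(1) - (-1)*(0)) / -4 = 4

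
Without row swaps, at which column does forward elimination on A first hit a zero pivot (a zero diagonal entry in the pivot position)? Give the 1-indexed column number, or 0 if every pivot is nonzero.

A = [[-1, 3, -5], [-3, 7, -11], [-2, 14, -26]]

Naive forward elimination:
R2 <- R2 - (3)*R1:  [  0  -2   4 ]
R3 <- R3 - (2)*R1:  [   0    8  -16 ]
R3 <- R3 - (-4)*R2:  [ 0  0  0 ]
Matrix at this point:
[ -1   3  -5 ]
[  0  -2   4 ]
[  0   0   0 ]
Pivot entry (3,3) in the last row is zero and there are no rows below to swap with -> zero pivot in column 3 (A is singular).

first zero-pivot column = 3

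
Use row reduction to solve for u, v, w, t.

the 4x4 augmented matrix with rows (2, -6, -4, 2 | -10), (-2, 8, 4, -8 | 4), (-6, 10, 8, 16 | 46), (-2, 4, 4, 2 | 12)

Forward elimination on [A|b]:
R2 <- R2 - (-1)*R1:  [  0   2   0  -6  -6 ]
R3 <- R3 - (-3)*R1:  [  0  -8  -4  22  16 ]
R4 <- R4 - (-1)*R1:  [  0  -2   0   4   2 ]
R3 <- R3 - (-4)*R2:  [  0   0  -4  -2  -8 ]
R4 <- R4 - (-1)*R2:  [  0   0   0  -2  -4 ]
Row echelon form:
[ 2  -6  -4   2  |  -10 ]
[ 0   2   0  -6  |   -6 ]
[ 0   0  -4  -2  |   -8 ]
[ 0   0   0  -2  |   -4 ]
Back-substitution:
t = (-4) / -2 = 2
w = (-8 - (-2)*(2)) / -4 = 1
v = (-6 - (-6)*(2)) / 2 = 3
u = (-10 - (-6)*(3) - (-4)*(1) - (2)*(2)) / 2 = 4

(4, 3, 1, 2)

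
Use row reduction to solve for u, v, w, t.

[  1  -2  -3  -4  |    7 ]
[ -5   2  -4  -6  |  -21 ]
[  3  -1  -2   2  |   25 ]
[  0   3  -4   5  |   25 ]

Forward elimination on [A|b]:
R2 <- R2 - (-5)*R1:  [   0   -8  -19  -26   14 ]
R3 <- R3 - (3)*R1:  [  0   5   7  14   4 ]
R3 <- R3 - (-5/8)*R2:  [     0      0  -39/8   -9/4   51/4 ]
R4 <- R4 - (-3/8)*R2:  [     0      0  -89/8  -19/4  121/4 ]
R4 <- R4 - (89/39)*R3:  [     0      0      0   5/13  15/13 ]
Row echelon form:
[ 1  -2     -3    -4  |      7 ]
[ 0  -8    -19   -26  |     14 ]
[ 0   0  -39/8  -9/4  |   51/4 ]
[ 0   0      0  5/13  |  15/13 ]
Back-substitution:
t = (15/13) / (5/13) = 3
w = (51/4 - (-9/4)*(3)) / (-39/8) = -4
v = (14 - (-19)*(-4) - (-26)*(3)) / -8 = -2
u = (7 - (-2)*(-2) - (-3)*(-4) - (-4)*(3)) / 1 = 3

(3, -2, -4, 3)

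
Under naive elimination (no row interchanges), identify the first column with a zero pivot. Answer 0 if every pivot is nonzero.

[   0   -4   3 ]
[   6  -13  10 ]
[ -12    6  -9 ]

first zero-pivot column = 1

Naive forward elimination:
Pivot entry (1,1) is zero but row 2 has 6 in column 1 -> naive elimination stops; a row interchange (e.g. R1 <-> R2) would be required here.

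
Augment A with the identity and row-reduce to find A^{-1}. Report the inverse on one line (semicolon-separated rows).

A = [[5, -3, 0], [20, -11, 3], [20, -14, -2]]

Gauss-Jordan on [A | I]:
R1 <- (1/5)*R1:  [    1  -3/5     0  |   1/5     0     0 ]
R2 <- R2 - (20)*R1:  [  0   1   3  |  -4   1   0 ]
R3 <- R3 - (20)*R1:  [  0  -2  -2  |  -4   0   1 ]
R1 <- R1 - (-3/5)*R2:  [     1      0    9/5  |  -11/5    3/5      0 ]
R3 <- R3 - (-2)*R2:  [   0    0    4  |  -12    2    1 ]
R3 <- (1/4)*R3:  [   0    0    1  |   -3  1/2  1/4 ]
R1 <- R1 - (9/5)*R3:  [     1      0      0  |   16/5  -3/10  -9/20 ]
R2 <- R2 - (3)*R3:  [    0     1     0  |     5  -1/2  -3/4 ]
Right block of [I | A^{-1}] is the inverse:
[ 16/5  -3/10  -9/20 ]
[    5   -1/2   -3/4 ]
[   -3    1/2    1/4 ]

inverse = [16/5 -3/10 -9/20; 5 -1/2 -3/4; -3 1/2 1/4]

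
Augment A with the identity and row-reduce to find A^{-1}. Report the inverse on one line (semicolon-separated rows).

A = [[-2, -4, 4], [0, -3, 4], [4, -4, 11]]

inverse = [-17/18 14/9 -2/9; 8/9 -19/9 4/9; 2/3 -4/3 1/3]

Gauss-Jordan on [A | I]:
R1 <- (1/-2)*R1:  [    1     2    -2  |  -1/2     0     0 ]
R3 <- R3 - (4)*R1:  [   0  -12   19  |    2    0    1 ]
R2 <- (1/-3)*R2:  [    0     1  -4/3  |     0  -1/3     0 ]
R1 <- R1 - (2)*R2:  [    1     0   2/3  |  -1/2   2/3     0 ]
R3 <- R3 - (-12)*R2:  [  0   0   3  |   2  -4   1 ]
R3 <- (1/3)*R3:  [    0     0     1  |   2/3  -4/3   1/3 ]
R1 <- R1 - (2/3)*R3:  [      1       0       0  |  -17/18    14/9    -2/9 ]
R2 <- R2 - (-4/3)*R3:  [     0      1      0  |    8/9  -19/9    4/9 ]
Right block of [I | A^{-1}] is the inverse:
[ -17/18   14/9  -2/9 ]
[    8/9  -19/9   4/9 ]
[    2/3   -4/3   1/3 ]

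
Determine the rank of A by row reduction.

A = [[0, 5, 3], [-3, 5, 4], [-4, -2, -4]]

rank(A) = 3

Row reduction:
R1 <-> R2   (pivot in column 1 was zero)
[ -3   5   4 ]
[  0   5   3 ]
[ -4  -2  -4 ]
R3 <- R3 - (4/3)*R1:  [     0  -26/3  -28/3 ]
R3 <- R3 - (-26/15)*R2:  [      0       0  -62/15 ]
Row echelon form:
[ -3  5       4 ]
[  0  5       3 ]
[  0  0  -62/15 ]
Nonzero rows / pivot columns: 3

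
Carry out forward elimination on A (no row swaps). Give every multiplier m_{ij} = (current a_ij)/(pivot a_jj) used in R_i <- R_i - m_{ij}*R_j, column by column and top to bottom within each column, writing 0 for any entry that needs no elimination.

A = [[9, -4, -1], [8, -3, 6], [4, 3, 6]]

Forward elimination:
R2 <- R2 - (8/9)*R1:  [    0   5/9  62/9 ]
R3 <- R3 - (4/9)*R1:  [    0  43/9  58/9 ]
R3 <- R3 - (43/5)*R2:  [      0       0  -264/5 ]
Multipliers (in order of application): m_{21} = 8/9, m_{31} = 4/9, m_{32} = 43/5

multipliers: 8/9, 4/9, 43/5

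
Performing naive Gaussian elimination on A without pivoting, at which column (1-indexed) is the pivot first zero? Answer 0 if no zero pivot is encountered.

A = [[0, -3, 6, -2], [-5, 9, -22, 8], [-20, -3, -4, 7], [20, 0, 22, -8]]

first zero-pivot column = 1

Naive forward elimination:
Pivot entry (1,1) is zero but row 2 has -5 in column 1 -> naive elimination stops; a row interchange (e.g. R1 <-> R2) would be required here.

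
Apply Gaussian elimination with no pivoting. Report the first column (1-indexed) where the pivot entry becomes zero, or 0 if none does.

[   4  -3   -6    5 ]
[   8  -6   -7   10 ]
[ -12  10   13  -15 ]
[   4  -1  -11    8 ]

Naive forward elimination:
R2 <- R2 - (2)*R1:  [ 0  0  5  0 ]
R3 <- R3 - (-3)*R1:  [  0   1  -5   0 ]
R4 <- R4 - (1)*R1:  [  0   2  -5   3 ]
Matrix at this point:
[ 4  -3  -6  5 ]
[ 0   0   5  0 ]
[ 0   1  -5  0 ]
[ 0   2  -5  3 ]
Pivot entry (2,2) is zero but row 3 has 1 in column 2 -> naive elimination stops; a row interchange (e.g. R2 <-> R3) would be required here.

first zero-pivot column = 2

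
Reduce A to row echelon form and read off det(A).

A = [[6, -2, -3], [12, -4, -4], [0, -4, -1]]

det(A) = 48

Forward elimination:
R2 <- R2 - (2)*R1:  [ 0  0  2 ]
R2 <-> R3   (pivot in column 2 was zero)
[ 6  -2  -3 ]
[ 0  -4  -1 ]
[ 0   0   2 ]
Upper-triangular form:
[ 6  -2  -3 ]
[ 0  -4  -1 ]
[ 0   0   2 ]
det(A) = (-1)^1 * (6) * (-4) * (2) = 48  (1 row swap -> sign -1)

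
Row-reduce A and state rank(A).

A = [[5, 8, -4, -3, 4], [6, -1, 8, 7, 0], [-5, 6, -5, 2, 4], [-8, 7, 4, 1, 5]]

rank(A) = 4

Row reduction:
R2 <- R2 - (6/5)*R1:  [     0  -53/5   64/5   53/5  -24/5 ]
R3 <- R3 - (-1)*R1:  [  0  14  -9  -1   8 ]
R4 <- R4 - (-8/5)*R1:  [     0   99/5  -12/5  -19/5   57/5 ]
R3 <- R3 - (-70/53)*R2:  [      0       0  419/53      13   88/53 ]
R4 <- R4 - (-99/53)*R2:  [       0        0  1140/53       16   129/53 ]
R4 <- R4 - (1140/419)*R3:  [         0          0          0  -8116/419   -873/419 ]
Row echelon form:
[ 5      8      -4         -3         4 ]
[ 0  -53/5    64/5       53/5     -24/5 ]
[ 0      0  419/53         13     88/53 ]
[ 0      0       0  -8116/419  -873/419 ]
Nonzero rows / pivot columns: 4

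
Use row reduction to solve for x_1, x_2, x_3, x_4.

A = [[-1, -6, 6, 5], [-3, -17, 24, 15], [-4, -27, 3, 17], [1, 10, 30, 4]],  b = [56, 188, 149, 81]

(-3, -4, 4, 1)

Forward elimination on [A|b]:
R2 <- R2 - (3)*R1:  [  0   1   6   0  20 ]
R3 <- R3 - (4)*R1:  [   0   -3  -21   -3  -75 ]
R4 <- R4 - (-1)*R1:  [   0    4   36    9  137 ]
R3 <- R3 - (-3)*R2:  [   0    0   -3   -3  -15 ]
R4 <- R4 - (4)*R2:  [  0   0  12   9  57 ]
R4 <- R4 - (-4)*R3:  [  0   0   0  -3  -3 ]
Row echelon form:
[ -1  -6   6   5  |   56 ]
[  0   1   6   0  |   20 ]
[  0   0  -3  -3  |  -15 ]
[  0   0   0  -3  |   -3 ]
Back-substitution:
x_4 = (-3) / -3 = 1
x_3 = (-15 - (-3)*(1)) / -3 = 4
x_2 = (20 - (6)*(4)) / 1 = -4
x_1 = (56 - (-6)*(-4) - (6)*(4) - (5)*(1)) / -1 = -3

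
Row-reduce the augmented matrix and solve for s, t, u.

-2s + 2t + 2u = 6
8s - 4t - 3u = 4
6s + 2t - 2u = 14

(3, 2, 4)

Forward elimination on [A|b]:
R2 <- R2 - (-4)*R1:  [  0   4   5  28 ]
R3 <- R3 - (-3)*R1:  [  0   8   4  32 ]
R3 <- R3 - (2)*R2:  [   0    0   -6  -24 ]
Row echelon form:
[ -2  2   2  |    6 ]
[  0  4   5  |   28 ]
[  0  0  -6  |  -24 ]
Back-substitution:
u = (-24) / -6 = 4
t = (28 - (5)*(4)) / 4 = 2
s = (6 - (2)*(2) - (2)*(4)) / -2 = 3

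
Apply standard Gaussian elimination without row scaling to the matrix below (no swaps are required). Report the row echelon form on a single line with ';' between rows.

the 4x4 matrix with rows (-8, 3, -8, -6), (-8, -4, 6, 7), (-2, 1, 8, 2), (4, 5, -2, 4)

Forward elimination:
R2 <- R2 - (1)*R1:  [  0  -7  14  13 ]
R3 <- R3 - (1/4)*R1:  [   0  1/4   10  7/2 ]
R4 <- R4 - (-1/2)*R1:  [    0  13/2    -6     1 ]
R3 <- R3 - (-1/28)*R2:  [      0       0    21/2  111/28 ]
R4 <- R4 - (-13/14)*R2:  [      0       0       7  183/14 ]
R4 <- R4 - (2/3)*R3:  [    0     0     0  73/7 ]
Row echelon form:
[ -8   3    -8      -6 ]
[  0  -7    14      13 ]
[  0   0  21/2  111/28 ]
[  0   0     0    73/7 ]

REF = [-8 3 -8 -6; 0 -7 14 13; 0 0 21/2 111/28; 0 0 0 73/7]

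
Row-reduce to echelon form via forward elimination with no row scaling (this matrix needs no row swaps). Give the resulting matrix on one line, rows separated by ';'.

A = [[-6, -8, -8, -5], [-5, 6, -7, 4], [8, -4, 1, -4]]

REF = [-6 -8 -8 -5; 0 38/3 -1/3 49/6; 0 0 -191/19 -23/19]

Forward elimination:
R2 <- R2 - (5/6)*R1:  [    0  38/3  -1/3  49/6 ]
R3 <- R3 - (-4/3)*R1:  [     0  -44/3  -29/3  -32/3 ]
R3 <- R3 - (-22/19)*R2:  [       0        0  -191/19   -23/19 ]
Row echelon form:
[ -6    -8       -8      -5 ]
[  0  38/3     -1/3    49/6 ]
[  0     0  -191/19  -23/19 ]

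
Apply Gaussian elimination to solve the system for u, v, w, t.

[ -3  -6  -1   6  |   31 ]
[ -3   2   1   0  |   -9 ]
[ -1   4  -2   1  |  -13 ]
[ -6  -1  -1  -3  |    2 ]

Forward elimination on [A|b]:
R2 <- R2 - (1)*R1:  [   0    8    2   -6  -40 ]
R3 <- R3 - (1/3)*R1:  [     0      6   -5/3     -1  -70/3 ]
R4 <- R4 - (2)*R1:  [   0   11    1  -15  -60 ]
R3 <- R3 - (3/4)*R2:  [     0      0  -19/6    7/2   20/3 ]
R4 <- R4 - (11/8)*R2:  [     0      0   -7/4  -27/4     -5 ]
R4 <- R4 - (21/38)*R3:  [       0        0        0  -165/19  -165/19 ]
Row echelon form:
[ -3  -6     -1        6  |       31 ]
[  0   8      2       -6  |      -40 ]
[  0   0  -19/6      7/2  |     20/3 ]
[  0   0      0  -165/19  |  -165/19 ]
Back-substitution:
t = (-165/19) / (-165/19) = 1
w = (20/3 - (7/2)*(1)) / (-19/6) = -1
v = (-40 - (2)*(-1) - (-6)*(1)) / 8 = -4
u = (31 - (-6)*(-4) - (-1)*(-1) - (6)*(1)) / -3 = 0

(0, -4, -1, 1)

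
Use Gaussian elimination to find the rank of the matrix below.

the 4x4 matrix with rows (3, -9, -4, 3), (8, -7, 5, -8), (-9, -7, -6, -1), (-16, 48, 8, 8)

rank(A) = 3

Row reduction:
R2 <- R2 - (8/3)*R1:  [    0    17  47/3   -16 ]
R3 <- R3 - (-3)*R1:  [   0  -34  -18    8 ]
R4 <- R4 - (-16/3)*R1:  [     0      0  -40/3     24 ]
R3 <- R3 - (-2)*R2:  [    0     0  40/3   -24 ]
R4 <- R4 - (-1)*R3:  [ 0  0  0  0 ]
Row echelon form:
[ 3  -9    -4    3 ]
[ 0  17  47/3  -16 ]
[ 0   0  40/3  -24 ]
[ 0   0     0    0 ]
Nonzero rows / pivot columns: 3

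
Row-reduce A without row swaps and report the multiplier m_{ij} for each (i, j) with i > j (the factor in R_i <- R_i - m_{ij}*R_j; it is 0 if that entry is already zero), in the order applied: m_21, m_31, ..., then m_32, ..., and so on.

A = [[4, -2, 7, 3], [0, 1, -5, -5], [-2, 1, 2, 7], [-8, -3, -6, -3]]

multipliers: 0, -1/2, -2, 0, -7, -54/11

Forward elimination:
R2: entry in column 1 is already 0 -> m_{21} = 0 (no row operation needed)
R3 <- R3 - (-1/2)*R1:  [    0     0  11/2  17/2 ]
R4 <- R4 - (-2)*R1:  [  0  -7   8   3 ]
R3: entry in column 2 is already 0 -> m_{32} = 0 (no row operation needed)
R4 <- R4 - (-7)*R2:  [   0    0  -27  -32 ]
R4 <- R4 - (-54/11)*R3:  [      0       0       0  107/11 ]
Multipliers (in order of application): m_{21} = 0, m_{31} = -1/2, m_{41} = -2, m_{32} = 0, m_{42} = -7, m_{43} = -54/11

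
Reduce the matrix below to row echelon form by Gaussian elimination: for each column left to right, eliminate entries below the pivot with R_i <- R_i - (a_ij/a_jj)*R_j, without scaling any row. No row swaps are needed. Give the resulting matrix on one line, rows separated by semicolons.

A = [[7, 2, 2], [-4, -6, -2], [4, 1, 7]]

REF = [7 2 2; 0 -34/7 -6/7; 0 0 100/17]

Forward elimination:
R2 <- R2 - (-4/7)*R1:  [     0  -34/7   -6/7 ]
R3 <- R3 - (4/7)*R1:  [    0  -1/7  41/7 ]
R3 <- R3 - (1/34)*R2:  [      0       0  100/17 ]
Row echelon form:
[ 7      2       2 ]
[ 0  -34/7    -6/7 ]
[ 0      0  100/17 ]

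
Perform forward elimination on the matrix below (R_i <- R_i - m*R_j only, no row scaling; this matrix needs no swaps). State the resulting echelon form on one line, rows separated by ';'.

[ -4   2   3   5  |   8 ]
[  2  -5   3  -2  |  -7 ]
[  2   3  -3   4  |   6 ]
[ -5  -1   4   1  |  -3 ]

Forward elimination:
R2 <- R2 - (-1/2)*R1:  [   0   -4  9/2  1/2   -3 ]
R3 <- R3 - (-1/2)*R1:  [    0     4  -3/2  13/2    10 ]
R4 <- R4 - (5/4)*R1:  [     0   -7/2    1/4  -21/4    -13 ]
R3 <- R3 - (-1)*R2:  [ 0  0  3  7  7 ]
R4 <- R4 - (7/8)*R2:  [      0       0  -59/16  -91/16   -83/8 ]
R4 <- R4 - (-59/48)*R3:  [      0       0       0   35/12  -85/48 ]
Row echelon form:
[ -4   2    3      5  |       8 ]
[  0  -4  9/2    1/2  |      -3 ]
[  0   0    3      7  |       7 ]
[  0   0    0  35/12  |  -85/48 ]

REF = [-4 2 3 5 8; 0 -4 9/2 1/2 -3; 0 0 3 7 7; 0 0 0 35/12 -85/48]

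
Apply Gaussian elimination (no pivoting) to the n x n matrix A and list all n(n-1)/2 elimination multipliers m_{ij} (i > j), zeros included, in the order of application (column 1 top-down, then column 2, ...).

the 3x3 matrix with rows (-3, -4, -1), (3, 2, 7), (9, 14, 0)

Forward elimination:
R2 <- R2 - (-1)*R1:  [  0  -2   6 ]
R3 <- R3 - (-3)*R1:  [  0   2  -3 ]
R3 <- R3 - (-1)*R2:  [ 0  0  3 ]
Multipliers (in order of application): m_{21} = -1, m_{31} = -3, m_{32} = -1

multipliers: -1, -3, -1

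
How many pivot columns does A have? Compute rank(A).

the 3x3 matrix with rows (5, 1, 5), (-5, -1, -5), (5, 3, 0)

rank(A) = 2

Row reduction:
R2 <- R2 - (-1)*R1:  [ 0  0  0 ]
R3 <- R3 - (1)*R1:  [  0   2  -5 ]
R2 <-> R3   (pivot in column 2 was zero)
[ 5  1   5 ]
[ 0  2  -5 ]
[ 0  0   0 ]
Row echelon form:
[ 5  1   5 ]
[ 0  2  -5 ]
[ 0  0   0 ]
Nonzero rows / pivot columns: 2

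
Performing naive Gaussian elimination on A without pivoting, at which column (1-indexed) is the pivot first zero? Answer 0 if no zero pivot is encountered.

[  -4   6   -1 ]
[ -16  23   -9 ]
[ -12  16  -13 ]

Naive forward elimination:
R2 <- R2 - (4)*R1:  [  0  -1  -5 ]
R3 <- R3 - (3)*R1:  [   0   -2  -10 ]
R3 <- R3 - (2)*R2:  [ 0  0  0 ]
Matrix at this point:
[ -4   6  -1 ]
[  0  -1  -5 ]
[  0   0   0 ]
Pivot entry (3,3) in the last row is zero and there are no rows below to swap with -> zero pivot in column 3 (A is singular).

first zero-pivot column = 3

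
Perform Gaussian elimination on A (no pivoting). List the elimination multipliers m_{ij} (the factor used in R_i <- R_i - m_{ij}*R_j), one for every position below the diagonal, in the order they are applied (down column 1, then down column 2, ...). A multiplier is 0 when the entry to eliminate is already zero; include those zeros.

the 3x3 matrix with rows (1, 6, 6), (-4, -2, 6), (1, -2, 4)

Forward elimination:
R2 <- R2 - (-4)*R1:  [  0  22  30 ]
R3 <- R3 - (1)*R1:  [  0  -8  -2 ]
R3 <- R3 - (-4/11)*R2:  [     0      0  98/11 ]
Multipliers (in order of application): m_{21} = -4, m_{31} = 1, m_{32} = -4/11

multipliers: -4, 1, -4/11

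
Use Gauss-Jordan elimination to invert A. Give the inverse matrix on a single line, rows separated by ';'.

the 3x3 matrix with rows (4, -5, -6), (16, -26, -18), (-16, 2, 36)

Gauss-Jordan on [A | I]:
R1 <- (1/4)*R1:  [    1  -5/4  -3/2  |   1/4     0     0 ]
R2 <- R2 - (16)*R1:  [  0  -6   6  |  -4   1   0 ]
R3 <- R3 - (-16)*R1:  [   0  -18   12  |    4    0    1 ]
R2 <- (1/-6)*R2:  [    0     1    -1  |   2/3  -1/6     0 ]
R1 <- R1 - (-5/4)*R2:  [     1      0  -11/4  |  13/12  -5/24      0 ]
R3 <- R3 - (-18)*R2:  [  0   0  -6  |  16  -3   1 ]
R3 <- (1/-6)*R3:  [    0     0     1  |  -8/3   1/2  -1/6 ]
R1 <- R1 - (-11/4)*R3:  [      1       0       0  |   -25/4     7/6  -11/24 ]
R2 <- R2 - (-1)*R3:  [    0     1     0  |    -2   1/3  -1/6 ]
Right block of [I | A^{-1}] is the inverse:
[ -25/4  7/6  -11/24 ]
[    -2  1/3    -1/6 ]
[  -8/3  1/2    -1/6 ]

inverse = [-25/4 7/6 -11/24; -2 1/3 -1/6; -8/3 1/2 -1/6]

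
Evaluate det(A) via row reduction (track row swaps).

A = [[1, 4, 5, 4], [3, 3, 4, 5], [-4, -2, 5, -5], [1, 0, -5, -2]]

det(A) = 200

Forward elimination:
R2 <- R2 - (3)*R1:  [   0   -9  -11   -7 ]
R3 <- R3 - (-4)*R1:  [  0  14  25  11 ]
R4 <- R4 - (1)*R1:  [   0   -4  -10   -6 ]
R3 <- R3 - (-14/9)*R2:  [    0     0  71/9   1/9 ]
R4 <- R4 - (4/9)*R2:  [     0      0  -46/9  -26/9 ]
R4 <- R4 - (-46/71)*R3:  [       0        0        0  -200/71 ]
Upper-triangular form:
[ 1   4     5        4 ]
[ 0  -9   -11       -7 ]
[ 0   0  71/9      1/9 ]
[ 0   0     0  -200/71 ]
det(A) = (-1)^0 * (1) * (-9) * (71/9) * (-200/71) = 200  (0 row swaps -> sign +1)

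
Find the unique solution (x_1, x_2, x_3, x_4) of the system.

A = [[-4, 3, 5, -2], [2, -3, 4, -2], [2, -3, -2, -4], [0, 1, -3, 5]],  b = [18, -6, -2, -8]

Forward elimination on [A|b]:
R2 <- R2 - (-1/2)*R1:  [    0  -3/2  13/2    -3     3 ]
R3 <- R3 - (-1/2)*R1:  [    0  -3/2   1/2    -5     7 ]
R3 <- R3 - (1)*R2:  [  0   0  -6  -2   4 ]
R4 <- R4 - (-2/3)*R2:  [   0    0  4/3    3   -6 ]
R4 <- R4 - (-2/9)*R3:  [     0      0      0   23/9  -46/9 ]
Row echelon form:
[ -4     3     5    -2  |     18 ]
[  0  -3/2  13/2    -3  |      3 ]
[  0     0    -6    -2  |      4 ]
[  0     0     0  23/9  |  -46/9 ]
Back-substitution:
x_4 = (-46/9) / (23/9) = -2
x_3 = (4 - (-2)*(-2)) / -6 = 0
x_2 = (3 - (13/2)*(0) - (-3)*(-2)) / (-3/2) = 2
x_1 = (18 - (3)*(2) - (5)*(0) - (-2)*(-2)) / -4 = -2

(-2, 2, 0, -2)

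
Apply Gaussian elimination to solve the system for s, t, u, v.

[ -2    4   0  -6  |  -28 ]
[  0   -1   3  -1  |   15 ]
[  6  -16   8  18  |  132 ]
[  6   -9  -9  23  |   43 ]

Forward elimination on [A|b]:
R3 <- R3 - (-3)*R1:  [  0  -4   8   0  48 ]
R4 <- R4 - (-3)*R1:  [   0    3   -9    5  -41 ]
R3 <- R3 - (4)*R2:  [   0    0   -4    4  -12 ]
R4 <- R4 - (-3)*R2:  [ 0  0  0  2  4 ]
Row echelon form:
[ -2   4   0  -6  |  -28 ]
[  0  -1   3  -1  |   15 ]
[  0   0  -4   4  |  -12 ]
[  0   0   0   2  |    4 ]
Back-substitution:
v = (4) / 2 = 2
u = (-12 - (4)*(2)) / -4 = 5
t = (15 - (3)*(5) - (-1)*(2)) / -1 = -2
s = (-28 - (4)*(-2) - (-6)*(2)) / -2 = 4

(4, -2, 5, 2)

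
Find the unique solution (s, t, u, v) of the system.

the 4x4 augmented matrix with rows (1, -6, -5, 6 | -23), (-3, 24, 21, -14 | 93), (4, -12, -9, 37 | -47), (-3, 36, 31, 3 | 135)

Forward elimination on [A|b]:
R2 <- R2 - (-3)*R1:  [  0   6   6   4  24 ]
R3 <- R3 - (4)*R1:  [  0  12  11  13  45 ]
R4 <- R4 - (-3)*R1:  [  0  18  16  21  66 ]
R3 <- R3 - (2)*R2:  [  0   0  -1   5  -3 ]
R4 <- R4 - (3)*R2:  [  0   0  -2   9  -6 ]
R4 <- R4 - (2)*R3:  [  0   0   0  -1   0 ]
Row echelon form:
[ 1  -6  -5   6  |  -23 ]
[ 0   6   6   4  |   24 ]
[ 0   0  -1   5  |   -3 ]
[ 0   0   0  -1  |    0 ]
Back-substitution:
v = (0) / -1 = 0
u = (-3 - (5)*(0)) / -1 = 3
t = (24 - (6)*(3) - (4)*(0)) / 6 = 1
s = (-23 - (-6)*(1) - (-5)*(3) - (6)*(0)) / 1 = -2

(-2, 1, 3, 0)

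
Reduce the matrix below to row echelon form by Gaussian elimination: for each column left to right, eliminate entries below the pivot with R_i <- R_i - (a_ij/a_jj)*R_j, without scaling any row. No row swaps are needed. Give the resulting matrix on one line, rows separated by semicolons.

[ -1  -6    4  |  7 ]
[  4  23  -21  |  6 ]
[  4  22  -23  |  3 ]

REF = [-1 -6 4 7; 0 -1 -5 34; 0 0 3 -37]

Forward elimination:
R2 <- R2 - (-4)*R1:  [  0  -1  -5  34 ]
R3 <- R3 - (-4)*R1:  [  0  -2  -7  31 ]
R3 <- R3 - (2)*R2:  [   0    0    3  -37 ]
Row echelon form:
[ -1  -6   4  |    7 ]
[  0  -1  -5  |   34 ]
[  0   0   3  |  -37 ]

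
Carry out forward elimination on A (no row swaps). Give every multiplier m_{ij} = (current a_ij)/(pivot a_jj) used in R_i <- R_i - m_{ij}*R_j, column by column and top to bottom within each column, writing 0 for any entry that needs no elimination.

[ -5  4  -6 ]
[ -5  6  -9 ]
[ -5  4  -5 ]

multipliers: 1, 1, 0

Forward elimination:
R2 <- R2 - (1)*R1:  [  0   2  -3 ]
R3 <- R3 - (1)*R1:  [ 0  0  1 ]
R3: entry in column 2 is already 0 -> m_{32} = 0 (no row operation needed)
Multipliers (in order of application): m_{21} = 1, m_{31} = 1, m_{32} = 0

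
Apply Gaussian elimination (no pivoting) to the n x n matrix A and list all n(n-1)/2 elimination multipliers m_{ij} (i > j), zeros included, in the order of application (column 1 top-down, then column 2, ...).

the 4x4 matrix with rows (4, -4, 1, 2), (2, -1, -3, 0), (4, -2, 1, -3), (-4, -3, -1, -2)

Forward elimination:
R2 <- R2 - (1/2)*R1:  [    0     1  -7/2    -1 ]
R3 <- R3 - (1)*R1:  [  0   2   0  -5 ]
R4 <- R4 - (-1)*R1:  [  0  -7   0   0 ]
R3 <- R3 - (2)*R2:  [  0   0   7  -3 ]
R4 <- R4 - (-7)*R2:  [     0      0  -49/2     -7 ]
R4 <- R4 - (-7/2)*R3:  [     0      0      0  -35/2 ]
Multipliers (in order of application): m_{21} = 1/2, m_{31} = 1, m_{41} = -1, m_{32} = 2, m_{42} = -7, m_{43} = -7/2

multipliers: 1/2, 1, -1, 2, -7, -7/2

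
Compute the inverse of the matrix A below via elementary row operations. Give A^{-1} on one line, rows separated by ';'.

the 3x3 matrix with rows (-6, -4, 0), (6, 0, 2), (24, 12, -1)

inverse = [1/3 1/18 1/9; -3/4 -1/12 -1/6; -1 1/3 -1/3]

Gauss-Jordan on [A | I]:
R1 <- (1/-6)*R1:  [    1   2/3     0  |  -1/6     0     0 ]
R2 <- R2 - (6)*R1:  [  0  -4   2  |   1   1   0 ]
R3 <- R3 - (24)*R1:  [  0  -4  -1  |   4   0   1 ]
R2 <- (1/-4)*R2:  [    0     1  -1/2  |  -1/4  -1/4     0 ]
R1 <- R1 - (2/3)*R2:  [   1    0  1/3  |    0  1/6    0 ]
R3 <- R3 - (-4)*R2:  [  0   0  -3  |   3  -1   1 ]
R3 <- (1/-3)*R3:  [    0     0     1  |    -1   1/3  -1/3 ]
R1 <- R1 - (1/3)*R3:  [    1     0     0  |   1/3  1/18   1/9 ]
R2 <- R2 - (-1/2)*R3:  [     0      1      0  |   -3/4  -1/12   -1/6 ]
Right block of [I | A^{-1}] is the inverse:
[  1/3   1/18   1/9 ]
[ -3/4  -1/12  -1/6 ]
[   -1    1/3  -1/3 ]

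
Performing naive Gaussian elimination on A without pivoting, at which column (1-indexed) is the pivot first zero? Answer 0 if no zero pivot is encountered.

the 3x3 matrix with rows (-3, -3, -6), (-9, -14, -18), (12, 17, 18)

first zero-pivot column = 0

Naive forward elimination:
R2 <- R2 - (3)*R1:  [  0  -5   0 ]
R3 <- R3 - (-4)*R1:  [  0   5  -6 ]
R3 <- R3 - (-1)*R2:  [  0   0  -6 ]
All pivots nonzero; naive elimination completes without hitting a zero pivot.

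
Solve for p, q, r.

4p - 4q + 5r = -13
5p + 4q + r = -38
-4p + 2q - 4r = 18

Forward elimination on [A|b]:
R2 <- R2 - (5/4)*R1:  [     0      9  -21/4  -87/4 ]
R3 <- R3 - (-1)*R1:  [  0  -2   1   5 ]
R3 <- R3 - (-2/9)*R2:  [    0     0  -1/6   1/6 ]
Row echelon form:
[ 4  -4      5  |    -13 ]
[ 0   9  -21/4  |  -87/4 ]
[ 0   0   -1/6  |    1/6 ]
Back-substitution:
r = (1/6) / (-1/6) = -1
q = (-87/4 - (-21/4)*(-1)) / 9 = -3
p = (-13 - (-4)*(-3) - (5)*(-1)) / 4 = -5

(-5, -3, -1)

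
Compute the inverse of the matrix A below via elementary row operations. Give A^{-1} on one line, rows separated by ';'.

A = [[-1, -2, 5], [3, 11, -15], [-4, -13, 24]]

inverse = [-69/20 17/20 5/4; 3/5 1/5 0; -1/4 1/4 1/4]

Gauss-Jordan on [A | I]:
R1 <- (1/-1)*R1:  [  1   2  -5  |  -1   0   0 ]
R2 <- R2 - (3)*R1:  [ 0  5  0  |  3  1  0 ]
R3 <- R3 - (-4)*R1:  [  0  -5   4  |  -4   0   1 ]
R2 <- (1/5)*R2:  [   0    1    0  |  3/5  1/5    0 ]
R1 <- R1 - (2)*R2:  [     1      0     -5  |  -11/5   -2/5      0 ]
R3 <- R3 - (-5)*R2:  [  0   0   4  |  -1   1   1 ]
R3 <- (1/4)*R3:  [    0     0     1  |  -1/4   1/4   1/4 ]
R1 <- R1 - (-5)*R3:  [      1       0       0  |  -69/20   17/20     5/4 ]
Right block of [I | A^{-1}] is the inverse:
[ -69/20  17/20  5/4 ]
[    3/5    1/5    0 ]
[   -1/4    1/4  1/4 ]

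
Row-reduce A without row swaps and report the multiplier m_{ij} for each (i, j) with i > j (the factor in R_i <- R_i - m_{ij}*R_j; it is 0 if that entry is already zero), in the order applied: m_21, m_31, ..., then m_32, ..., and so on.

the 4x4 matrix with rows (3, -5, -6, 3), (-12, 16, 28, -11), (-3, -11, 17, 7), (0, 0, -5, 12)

multipliers: -4, -1, 0, 4, 0, 1

Forward elimination:
R2 <- R2 - (-4)*R1:  [  0  -4   4   1 ]
R3 <- R3 - (-1)*R1:  [   0  -16   11   10 ]
R4: entry in column 1 is already 0 -> m_{41} = 0 (no row operation needed)
R3 <- R3 - (4)*R2:  [  0   0  -5   6 ]
R4: entry in column 2 is already 0 -> m_{42} = 0 (no row operation needed)
R4 <- R4 - (1)*R3:  [ 0  0  0  6 ]
Multipliers (in order of application): m_{21} = -4, m_{31} = -1, m_{41} = 0, m_{32} = 4, m_{42} = 0, m_{43} = 1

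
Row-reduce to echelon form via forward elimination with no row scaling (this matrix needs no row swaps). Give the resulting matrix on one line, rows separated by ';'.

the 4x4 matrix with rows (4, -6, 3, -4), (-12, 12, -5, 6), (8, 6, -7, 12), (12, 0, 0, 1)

REF = [4 -6 3 -4; 0 -6 4 -6; 0 0 -1 2; 0 0 0 1]

Forward elimination:
R2 <- R2 - (-3)*R1:  [  0  -6   4  -6 ]
R3 <- R3 - (2)*R1:  [   0   18  -13   20 ]
R4 <- R4 - (3)*R1:  [  0  18  -9  13 ]
R3 <- R3 - (-3)*R2:  [  0   0  -1   2 ]
R4 <- R4 - (-3)*R2:  [  0   0   3  -5 ]
R4 <- R4 - (-3)*R3:  [ 0  0  0  1 ]
Row echelon form:
[ 4  -6   3  -4 ]
[ 0  -6   4  -6 ]
[ 0   0  -1   2 ]
[ 0   0   0   1 ]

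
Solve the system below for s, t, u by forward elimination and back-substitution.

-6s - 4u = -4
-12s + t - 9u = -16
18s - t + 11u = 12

Forward elimination on [A|b]:
R2 <- R2 - (2)*R1:  [  0   1  -1  -8 ]
R3 <- R3 - (-3)*R1:  [  0  -1  -1   0 ]
R3 <- R3 - (-1)*R2:  [  0   0  -2  -8 ]
Row echelon form:
[ -6  0  -4  |  -4 ]
[  0  1  -1  |  -8 ]
[  0  0  -2  |  -8 ]
Back-substitution:
u = (-8) / -2 = 4
t = (-8 - (-1)*(4)) / 1 = -4
s = (-4 - (-4)*(4)) / -6 = -2

(-2, -4, 4)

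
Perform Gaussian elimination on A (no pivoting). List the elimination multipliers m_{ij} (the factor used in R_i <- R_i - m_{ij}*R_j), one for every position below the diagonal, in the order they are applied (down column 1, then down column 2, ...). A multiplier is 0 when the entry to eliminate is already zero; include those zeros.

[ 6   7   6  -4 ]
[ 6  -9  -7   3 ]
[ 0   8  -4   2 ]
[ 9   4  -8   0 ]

Forward elimination:
R2 <- R2 - (1)*R1:  [   0  -16  -13    7 ]
R3: entry in column 1 is already 0 -> m_{31} = 0 (no row operation needed)
R4 <- R4 - (3/2)*R1:  [     0  -13/2    -17      6 ]
R3 <- R3 - (-1/2)*R2:  [     0      0  -21/2   11/2 ]
R4 <- R4 - (13/32)*R2:  [       0        0  -375/32   101/32 ]
R4 <- R4 - (125/112)*R3:  [       0        0        0  -167/56 ]
Multipliers (in order of application): m_{21} = 1, m_{31} = 0, m_{41} = 3/2, m_{32} = -1/2, m_{42} = 13/32, m_{43} = 125/112

multipliers: 1, 0, 3/2, -1/2, 13/32, 125/112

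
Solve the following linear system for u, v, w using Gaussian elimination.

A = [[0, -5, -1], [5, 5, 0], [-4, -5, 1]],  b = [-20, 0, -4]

Forward elimination on [A|b]:
R1 <-> R2   (pivot in column 1 was zero)
[  5   5   0    0 ]
[  0  -5  -1  -20 ]
[ -4  -5   1   -4 ]
R3 <- R3 - (-4/5)*R1:  [  0  -1   1  -4 ]
R3 <- R3 - (1/5)*R2:  [   0    0  6/5    0 ]
Row echelon form:
[ 5   5    0  |    0 ]
[ 0  -5   -1  |  -20 ]
[ 0   0  6/5  |    0 ]
Back-substitution:
w = (0) / (6/5) = 0
v = (-20 - (-1)*(0)) / -5 = 4
u = (0 - (5)*(4)) / 5 = -4

(-4, 4, 0)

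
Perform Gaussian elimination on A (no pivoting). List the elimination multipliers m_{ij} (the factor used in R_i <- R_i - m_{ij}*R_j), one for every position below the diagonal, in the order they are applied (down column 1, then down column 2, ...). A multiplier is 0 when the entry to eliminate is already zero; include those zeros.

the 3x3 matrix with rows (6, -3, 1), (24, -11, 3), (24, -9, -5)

Forward elimination:
R2 <- R2 - (4)*R1:  [  0   1  -1 ]
R3 <- R3 - (4)*R1:  [  0   3  -9 ]
R3 <- R3 - (3)*R2:  [  0   0  -6 ]
Multipliers (in order of application): m_{21} = 4, m_{31} = 4, m_{32} = 3

multipliers: 4, 4, 3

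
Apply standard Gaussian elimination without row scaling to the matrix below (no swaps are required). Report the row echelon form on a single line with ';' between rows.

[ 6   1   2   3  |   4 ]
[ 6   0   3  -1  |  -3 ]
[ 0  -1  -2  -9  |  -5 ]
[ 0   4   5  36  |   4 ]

Forward elimination:
R2 <- R2 - (1)*R1:  [  0  -1   1  -4  -7 ]
R3 <- R3 - (1)*R2:  [  0   0  -3  -5   2 ]
R4 <- R4 - (-4)*R2:  [   0    0    9   20  -24 ]
R4 <- R4 - (-3)*R3:  [   0    0    0    5  -18 ]
Row echelon form:
[ 6   1   2   3  |    4 ]
[ 0  -1   1  -4  |   -7 ]
[ 0   0  -3  -5  |    2 ]
[ 0   0   0   5  |  -18 ]

REF = [6 1 2 3 4; 0 -1 1 -4 -7; 0 0 -3 -5 2; 0 0 0 5 -18]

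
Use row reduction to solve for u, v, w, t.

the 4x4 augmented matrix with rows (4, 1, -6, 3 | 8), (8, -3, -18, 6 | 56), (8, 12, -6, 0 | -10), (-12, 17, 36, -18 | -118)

(-2, -2, -5, -4)

Forward elimination on [A|b]:
R2 <- R2 - (2)*R1:  [  0  -5  -6   0  40 ]
R3 <- R3 - (2)*R1:  [   0   10    6   -6  -26 ]
R4 <- R4 - (-3)*R1:  [   0   20   18   -9  -94 ]
R3 <- R3 - (-2)*R2:  [  0   0  -6  -6  54 ]
R4 <- R4 - (-4)*R2:  [  0   0  -6  -9  66 ]
R4 <- R4 - (1)*R3:  [  0   0   0  -3  12 ]
Row echelon form:
[ 4   1  -6   3  |   8 ]
[ 0  -5  -6   0  |  40 ]
[ 0   0  -6  -6  |  54 ]
[ 0   0   0  -3  |  12 ]
Back-substitution:
t = (12) / -3 = -4
w = (54 - (-6)*(-4)) / -6 = -5
v = (40 - (-6)*(-5)) / -5 = -2
u = (8 - (1)*(-2) - (-6)*(-5) - (3)*(-4)) / 4 = -2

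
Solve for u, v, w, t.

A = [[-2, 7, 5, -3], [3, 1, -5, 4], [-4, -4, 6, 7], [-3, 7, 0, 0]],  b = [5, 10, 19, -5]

Forward elimination on [A|b]:
R2 <- R2 - (-3/2)*R1:  [    0  23/2   5/2  -1/2  35/2 ]
R3 <- R3 - (2)*R1:  [   0  -18   -4   13    9 ]
R4 <- R4 - (3/2)*R1:  [     0   -7/2  -15/2    9/2  -25/2 ]
R3 <- R3 - (-36/23)*R2:  [      0       0   -2/23  281/23  837/23 ]
R4 <- R4 - (-7/23)*R2:  [       0        0  -155/23   100/23  -165/23 ]
R4 <- R4 - (155/2)*R3:  [       0        0        0  -1885/2  -5655/2 ]
Row echelon form:
[ -2     7      5       -3  |        5 ]
[  0  23/2    5/2     -1/2  |     35/2 ]
[  0     0  -2/23   281/23  |   837/23 ]
[  0     0      0  -1885/2  |  -5655/2 ]
Back-substitution:
t = (-5655/2) / (-1885/2) = 3
w = (837/23 - (281/23)*(3)) / (-2/23) = 3
v = (35/2 - (5/2)*(3) - (-1/2)*(3)) / (23/2) = 1
u = (5 - (7)*(1) - (5)*(3) - (-3)*(3)) / -2 = 4

(4, 1, 3, 3)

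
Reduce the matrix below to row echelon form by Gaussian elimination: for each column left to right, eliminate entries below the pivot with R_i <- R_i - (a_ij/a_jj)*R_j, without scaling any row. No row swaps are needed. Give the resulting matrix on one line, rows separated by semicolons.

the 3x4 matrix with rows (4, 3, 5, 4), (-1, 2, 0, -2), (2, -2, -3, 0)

REF = [4 3 5 4; 0 11/4 5/4 -1; 0 0 -43/11 -36/11]

Forward elimination:
R2 <- R2 - (-1/4)*R1:  [    0  11/4   5/4    -1 ]
R3 <- R3 - (1/2)*R1:  [     0   -7/2  -11/2     -2 ]
R3 <- R3 - (-14/11)*R2:  [      0       0  -43/11  -36/11 ]
Row echelon form:
[ 4     3       5       4 ]
[ 0  11/4     5/4      -1 ]
[ 0     0  -43/11  -36/11 ]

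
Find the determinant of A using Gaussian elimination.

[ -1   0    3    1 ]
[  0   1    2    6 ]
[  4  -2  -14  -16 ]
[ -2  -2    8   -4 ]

Forward elimination:
R3 <- R3 - (-4)*R1:  [   0   -2   -2  -12 ]
R4 <- R4 - (2)*R1:  [  0  -2   2  -6 ]
R3 <- R3 - (-2)*R2:  [ 0  0  2  0 ]
R4 <- R4 - (-2)*R2:  [ 0  0  6  6 ]
R4 <- R4 - (3)*R3:  [ 0  0  0  6 ]
Upper-triangular form:
[ -1  0  3  1 ]
[  0  1  2  6 ]
[  0  0  2  0 ]
[  0  0  0  6 ]
det(A) = (-1)^0 * (-1) * (1) * (2) * (6) = -12  (0 row swaps -> sign +1)

det(A) = -12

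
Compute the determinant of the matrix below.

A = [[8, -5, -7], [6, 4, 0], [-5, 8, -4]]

Forward elimination:
R2 <- R2 - (3/4)*R1:  [    0  31/4  21/4 ]
R3 <- R3 - (-5/8)*R1:  [     0   39/8  -67/8 ]
R3 <- R3 - (39/62)*R2:  [       0        0  -362/31 ]
Upper-triangular form:
[ 8    -5       -7 ]
[ 0  31/4     21/4 ]
[ 0     0  -362/31 ]
det(A) = (-1)^0 * (8) * (31/4) * (-362/31) = -724  (0 row swaps -> sign +1)

det(A) = -724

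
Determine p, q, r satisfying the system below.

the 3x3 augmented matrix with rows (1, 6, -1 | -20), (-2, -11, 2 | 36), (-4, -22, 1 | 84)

Forward elimination on [A|b]:
R2 <- R2 - (-2)*R1:  [  0   1   0  -4 ]
R3 <- R3 - (-4)*R1:  [  0   2  -3   4 ]
R3 <- R3 - (2)*R2:  [  0   0  -3  12 ]
Row echelon form:
[ 1  6  -1  |  -20 ]
[ 0  1   0  |   -4 ]
[ 0  0  -3  |   12 ]
Back-substitution:
r = (12) / -3 = -4
q = (-4) / 1 = -4
p = (-20 - (6)*(-4) - (-1)*(-4)) / 1 = 0

(0, -4, -4)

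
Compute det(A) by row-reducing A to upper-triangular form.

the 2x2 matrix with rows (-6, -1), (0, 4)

det(A) = -24

Forward elimination:
Upper-triangular form:
[ -6  -1 ]
[  0   4 ]
det(A) = (-1)^0 * (-6) * (4) = -24  (0 row swaps -> sign +1)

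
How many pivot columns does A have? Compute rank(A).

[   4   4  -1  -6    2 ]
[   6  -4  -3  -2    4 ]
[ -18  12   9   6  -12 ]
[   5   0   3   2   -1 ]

rank(A) = 3

Row reduction:
R2 <- R2 - (3/2)*R1:  [    0   -10  -3/2     7     1 ]
R3 <- R3 - (-9/2)*R1:  [   0   30  9/2  -21   -3 ]
R4 <- R4 - (5/4)*R1:  [    0    -5  17/4  19/2  -7/2 ]
R3 <- R3 - (-3)*R2:  [ 0  0  0  0  0 ]
R4 <- R4 - (1/2)*R2:  [  0   0   5   6  -4 ]
R3 <-> R4   (pivot in column 3 was zero)
[ 4    4    -1  -6   2 ]
[ 0  -10  -3/2   7   1 ]
[ 0    0     5   6  -4 ]
[ 0    0     0   0   0 ]
Row echelon form:
[ 4    4    -1  -6   2 ]
[ 0  -10  -3/2   7   1 ]
[ 0    0     5   6  -4 ]
[ 0    0     0   0   0 ]
Nonzero rows / pivot columns: 3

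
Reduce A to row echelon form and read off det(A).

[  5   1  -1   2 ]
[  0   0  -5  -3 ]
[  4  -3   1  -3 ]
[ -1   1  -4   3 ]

Forward elimination:
R3 <- R3 - (4/5)*R1:  [     0  -19/5    9/5  -23/5 ]
R4 <- R4 - (-1/5)*R1:  [     0    6/5  -21/5   17/5 ]
R2 <-> R3   (pivot in column 2 was zero)
[ 5      1     -1      2 ]
[ 0  -19/5    9/5  -23/5 ]
[ 0      0     -5     -3 ]
[ 0    6/5  -21/5   17/5 ]
R4 <- R4 - (-6/19)*R2:  [      0       0  -69/19   37/19 ]
R4 <- R4 - (69/95)*R3:  [      0       0       0  392/95 ]
Upper-triangular form:
[ 5      1   -1       2 ]
[ 0  -19/5  9/5   -23/5 ]
[ 0      0   -5      -3 ]
[ 0      0    0  392/95 ]
det(A) = (-1)^1 * (5) * (-19/5) * (-5) * (392/95) = -392  (1 row swap -> sign -1)

det(A) = -392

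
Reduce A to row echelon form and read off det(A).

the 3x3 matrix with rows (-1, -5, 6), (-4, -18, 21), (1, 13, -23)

det(A) = 10

Forward elimination:
R2 <- R2 - (4)*R1:  [  0   2  -3 ]
R3 <- R3 - (-1)*R1:  [   0    8  -17 ]
R3 <- R3 - (4)*R2:  [  0   0  -5 ]
Upper-triangular form:
[ -1  -5   6 ]
[  0   2  -3 ]
[  0   0  -5 ]
det(A) = (-1)^0 * (-1) * (2) * (-5) = 10  (0 row swaps -> sign +1)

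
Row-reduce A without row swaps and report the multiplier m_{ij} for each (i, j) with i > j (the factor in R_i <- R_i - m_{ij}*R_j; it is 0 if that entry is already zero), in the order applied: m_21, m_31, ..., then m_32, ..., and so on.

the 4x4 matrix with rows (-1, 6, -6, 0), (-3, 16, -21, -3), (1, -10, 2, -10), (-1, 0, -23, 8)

multipliers: 3, -1, 1, 2, 3, -4

Forward elimination:
R2 <- R2 - (3)*R1:  [  0  -2  -3  -3 ]
R3 <- R3 - (-1)*R1:  [   0   -4   -4  -10 ]
R4 <- R4 - (1)*R1:  [   0   -6  -17    8 ]
R3 <- R3 - (2)*R2:  [  0   0   2  -4 ]
R4 <- R4 - (3)*R2:  [  0   0  -8  17 ]
R4 <- R4 - (-4)*R3:  [ 0  0  0  1 ]
Multipliers (in order of application): m_{21} = 3, m_{31} = -1, m_{41} = 1, m_{32} = 2, m_{42} = 3, m_{43} = -4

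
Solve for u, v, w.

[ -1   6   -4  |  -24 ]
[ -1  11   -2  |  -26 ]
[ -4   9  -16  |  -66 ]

Forward elimination on [A|b]:
R2 <- R2 - (1)*R1:  [  0   5   2  -2 ]
R3 <- R3 - (4)*R1:  [   0  -15    0   30 ]
R3 <- R3 - (-3)*R2:  [  0   0   6  24 ]
Row echelon form:
[ -1  6  -4  |  -24 ]
[  0  5   2  |   -2 ]
[  0  0   6  |   24 ]
Back-substitution:
w = (24) / 6 = 4
v = (-2 - (2)*(4)) / 5 = -2
u = (-24 - (6)*(-2) - (-4)*(4)) / -1 = -4

(-4, -2, 4)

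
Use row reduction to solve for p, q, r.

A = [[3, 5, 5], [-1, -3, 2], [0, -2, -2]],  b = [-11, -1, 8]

Forward elimination on [A|b]:
R2 <- R2 - (-1/3)*R1:  [     0   -4/3   11/3  -14/3 ]
R3 <- R3 - (3/2)*R2:  [     0      0  -15/2     15 ]
Row echelon form:
[ 3     5      5  |    -11 ]
[ 0  -4/3   11/3  |  -14/3 ]
[ 0     0  -15/2  |     15 ]
Back-substitution:
r = (15) / (-15/2) = -2
q = (-14/3 - (11/3)*(-2)) / (-4/3) = -2
p = (-11 - (5)*(-2) - (5)*(-2)) / 3 = 3

(3, -2, -2)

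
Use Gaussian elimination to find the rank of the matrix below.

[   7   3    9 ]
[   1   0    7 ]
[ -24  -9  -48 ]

Row reduction:
R2 <- R2 - (1/7)*R1:  [    0  -3/7  40/7 ]
R3 <- R3 - (-24/7)*R1:  [      0     9/7  -120/7 ]
R3 <- R3 - (-3)*R2:  [ 0  0  0 ]
Row echelon form:
[ 7     3     9 ]
[ 0  -3/7  40/7 ]
[ 0     0     0 ]
Nonzero rows / pivot columns: 2

rank(A) = 2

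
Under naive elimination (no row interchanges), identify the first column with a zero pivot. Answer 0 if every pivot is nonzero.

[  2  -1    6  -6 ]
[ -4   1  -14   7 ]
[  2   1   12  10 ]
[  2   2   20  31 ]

Naive forward elimination:
R2 <- R2 - (-2)*R1:  [  0  -1  -2  -5 ]
R3 <- R3 - (1)*R1:  [  0   2   6  16 ]
R4 <- R4 - (1)*R1:  [  0   3  14  37 ]
R3 <- R3 - (-2)*R2:  [ 0  0  2  6 ]
R4 <- R4 - (-3)*R2:  [  0   0   8  22 ]
R4 <- R4 - (4)*R3:  [  0   0   0  -2 ]
All pivots nonzero; naive elimination completes without hitting a zero pivot.

first zero-pivot column = 0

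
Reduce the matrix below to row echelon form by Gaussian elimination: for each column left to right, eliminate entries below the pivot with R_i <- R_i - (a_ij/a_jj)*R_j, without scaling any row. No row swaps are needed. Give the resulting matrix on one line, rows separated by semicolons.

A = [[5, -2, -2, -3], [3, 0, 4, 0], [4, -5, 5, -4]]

Forward elimination:
R2 <- R2 - (3/5)*R1:  [    0   6/5  26/5   9/5 ]
R3 <- R3 - (4/5)*R1:  [     0  -17/5   33/5   -8/5 ]
R3 <- R3 - (-17/6)*R2:  [    0     0  64/3   7/2 ]
Row echelon form:
[ 5   -2    -2   -3 ]
[ 0  6/5  26/5  9/5 ]
[ 0    0  64/3  7/2 ]

REF = [5 -2 -2 -3; 0 6/5 26/5 9/5; 0 0 64/3 7/2]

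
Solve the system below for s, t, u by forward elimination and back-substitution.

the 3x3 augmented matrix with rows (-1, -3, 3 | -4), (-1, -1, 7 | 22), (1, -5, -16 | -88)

(1, 5, 4)

Forward elimination on [A|b]:
R2 <- R2 - (1)*R1:  [  0   2   4  26 ]
R3 <- R3 - (-1)*R1:  [   0   -8  -13  -92 ]
R3 <- R3 - (-4)*R2:  [  0   0   3  12 ]
Row echelon form:
[ -1  -3  3  |  -4 ]
[  0   2  4  |  26 ]
[  0   0  3  |  12 ]
Back-substitution:
u = (12) / 3 = 4
t = (26 - (4)*(4)) / 2 = 5
s = (-4 - (-3)*(5) - (3)*(4)) / -1 = 1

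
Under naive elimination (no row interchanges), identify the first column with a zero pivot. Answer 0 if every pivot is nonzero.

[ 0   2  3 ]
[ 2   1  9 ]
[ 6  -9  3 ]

Naive forward elimination:
Pivot entry (1,1) is zero but row 2 has 2 in column 1 -> naive elimination stops; a row interchange (e.g. R1 <-> R2) would be required here.

first zero-pivot column = 1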